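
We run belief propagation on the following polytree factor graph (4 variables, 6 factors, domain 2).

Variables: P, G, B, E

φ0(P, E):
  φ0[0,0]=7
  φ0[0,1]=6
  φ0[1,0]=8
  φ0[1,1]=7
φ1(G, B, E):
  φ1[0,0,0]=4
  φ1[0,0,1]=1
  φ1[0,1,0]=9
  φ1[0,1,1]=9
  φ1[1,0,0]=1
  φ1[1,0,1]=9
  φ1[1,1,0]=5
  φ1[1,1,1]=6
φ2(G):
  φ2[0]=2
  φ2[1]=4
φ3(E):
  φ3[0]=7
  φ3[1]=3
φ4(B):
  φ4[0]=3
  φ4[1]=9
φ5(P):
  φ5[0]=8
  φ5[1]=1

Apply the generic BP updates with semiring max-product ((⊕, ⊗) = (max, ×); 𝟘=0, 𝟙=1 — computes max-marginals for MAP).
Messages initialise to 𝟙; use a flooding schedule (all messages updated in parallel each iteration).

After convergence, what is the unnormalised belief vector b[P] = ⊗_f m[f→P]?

init: all messages = 𝟙 over 2 values
r1 m[φ0→P] = [7, 8]
r1 m[φ0→E] = [8, 7]
r1 m[φ1→G] = [9, 9]
r1 m[φ1→B] = [9, 9]
r1 m[φ1→E] = [9, 9]
r1 m[φ2→G] = [2, 4]
r1 m[φ3→E] = [7, 3]
r1 m[φ4→B] = [3, 9]
r1 m[φ5→P] = [8, 1]
r1 m[P→φ0] = [1, 1]
r1 m[P→φ5] = [1, 1]
r1 m[G→φ1] = [1, 1]
r1 m[G→φ2] = [1, 1]
r1 m[B→φ1] = [1, 1]
r1 m[B→φ4] = [1, 1]
r1 m[E→φ0] = [1, 1]
r1 m[E→φ1] = [1, 1]
r1 m[E→φ3] = [1, 1]
r2 m[φ0→P] = [7, 8]
r2 m[φ0→E] = [8, 7]
r2 m[φ1→G] = [9, 9]
r2 m[φ1→B] = [9, 9]
r2 m[φ1→E] = [9, 9]
r2 m[φ2→G] = [2, 4]
r2 m[φ3→E] = [7, 3]
r2 m[φ4→B] = [3, 9]
r2 m[φ5→P] = [8, 1]
r2 m[P→φ0] = [8, 1]
r2 m[P→φ5] = [7, 8]
r2 m[G→φ1] = [2, 4]
r2 m[G→φ2] = [9, 9]
r2 m[B→φ1] = [3, 9]
r2 m[B→φ4] = [9, 9]
r2 m[E→φ0] = [63, 27]
r2 m[E→φ1] = [56, 21]
r2 m[E→φ3] = [72, 63]
r3 m[φ0→P] = [441, 504]
r3 m[φ0→E] = [56, 48]
r3 m[φ1→G] = [4536, 2520]
r3 m[φ1→B] = [756, 1120]
r3 m[φ1→E] = [180, 216]
r3 m[φ2→G] = [2, 4]
r3 m[φ3→E] = [7, 3]
r3 m[φ4→B] = [3, 9]
r3 m[φ5→P] = [8, 1]
r3 m[P→φ0] = [8, 1]
r3 m[P→φ5] = [7, 8]
r3 m[G→φ1] = [2, 4]
r3 m[G→φ2] = [9, 9]
r3 m[B→φ1] = [3, 9]
r3 m[B→φ4] = [9, 9]
r3 m[E→φ0] = [63, 27]
r3 m[E→φ1] = [56, 21]
r3 m[E→φ3] = [72, 63]
r4 m[φ0→P] = [441, 504]
r4 m[φ0→E] = [56, 48]
r4 m[φ1→G] = [4536, 2520]
r4 m[φ1→B] = [756, 1120]
r4 m[φ1→E] = [180, 216]
r4 m[φ2→G] = [2, 4]
r4 m[φ3→E] = [7, 3]
r4 m[φ4→B] = [3, 9]
r4 m[φ5→P] = [8, 1]
r4 m[P→φ0] = [8, 1]
r4 m[P→φ5] = [441, 504]
r4 m[G→φ1] = [2, 4]
r4 m[G→φ2] = [4536, 2520]
r4 m[B→φ1] = [3, 9]
r4 m[B→φ4] = [756, 1120]
r4 m[E→φ0] = [1260, 648]
r4 m[E→φ1] = [392, 144]
r4 m[E→φ3] = [10080, 10368]
r5 m[φ0→P] = [8820, 10080]
r5 m[φ0→E] = [56, 48]
r5 m[φ1→G] = [31752, 17640]
r5 m[φ1→B] = [5184, 7840]
r5 m[φ1→E] = [180, 216]
r5 m[φ2→G] = [2, 4]
r5 m[φ3→E] = [7, 3]
r5 m[φ4→B] = [3, 9]
r5 m[φ5→P] = [8, 1]
r5 m[P→φ0] = [8, 1]
r5 m[P→φ5] = [441, 504]
r5 m[G→φ1] = [2, 4]
r5 m[G→φ2] = [4536, 2520]
r5 m[B→φ1] = [3, 9]
r5 m[B→φ4] = [756, 1120]
r5 m[E→φ0] = [1260, 648]
r5 m[E→φ1] = [392, 144]
r5 m[E→φ3] = [10080, 10368]
r6 m[φ0→P] = [8820, 10080]
r6 m[φ0→E] = [56, 48]
r6 m[φ1→G] = [31752, 17640]
r6 m[φ1→B] = [5184, 7840]
r6 m[φ1→E] = [180, 216]
r6 m[φ2→G] = [2, 4]
r6 m[φ3→E] = [7, 3]
r6 m[φ4→B] = [3, 9]
r6 m[φ5→P] = [8, 1]
r6 m[P→φ0] = [8, 1]
r6 m[P→φ5] = [8820, 10080]
r6 m[G→φ1] = [2, 4]
r6 m[G→φ2] = [31752, 17640]
r6 m[B→φ1] = [3, 9]
r6 m[B→φ4] = [5184, 7840]
r6 m[E→φ0] = [1260, 648]
r6 m[E→φ1] = [392, 144]
r6 m[E→φ3] = [10080, 10368]
r7 m[φ0→P] = [8820, 10080]
r7 m[φ0→E] = [56, 48]
r7 m[φ1→G] = [31752, 17640]
r7 m[φ1→B] = [5184, 7840]
r7 m[φ1→E] = [180, 216]
r7 m[φ2→G] = [2, 4]
r7 m[φ3→E] = [7, 3]
r7 m[φ4→B] = [3, 9]
r7 m[φ5→P] = [8, 1]
r7 m[P→φ0] = [8, 1]
r7 m[P→φ5] = [8820, 10080]
r7 m[G→φ1] = [2, 4]
r7 m[G→φ2] = [31752, 17640]
r7 m[B→φ1] = [3, 9]
r7 m[B→φ4] = [5184, 7840]
r7 m[E→φ0] = [1260, 648]
r7 m[E→φ1] = [392, 144]
r7 m[E→φ3] = [10080, 10368]
fixed point reached at round 7
b[P] = ⊗ incoming = [70560, 10080]

b[P] = [70560, 10080]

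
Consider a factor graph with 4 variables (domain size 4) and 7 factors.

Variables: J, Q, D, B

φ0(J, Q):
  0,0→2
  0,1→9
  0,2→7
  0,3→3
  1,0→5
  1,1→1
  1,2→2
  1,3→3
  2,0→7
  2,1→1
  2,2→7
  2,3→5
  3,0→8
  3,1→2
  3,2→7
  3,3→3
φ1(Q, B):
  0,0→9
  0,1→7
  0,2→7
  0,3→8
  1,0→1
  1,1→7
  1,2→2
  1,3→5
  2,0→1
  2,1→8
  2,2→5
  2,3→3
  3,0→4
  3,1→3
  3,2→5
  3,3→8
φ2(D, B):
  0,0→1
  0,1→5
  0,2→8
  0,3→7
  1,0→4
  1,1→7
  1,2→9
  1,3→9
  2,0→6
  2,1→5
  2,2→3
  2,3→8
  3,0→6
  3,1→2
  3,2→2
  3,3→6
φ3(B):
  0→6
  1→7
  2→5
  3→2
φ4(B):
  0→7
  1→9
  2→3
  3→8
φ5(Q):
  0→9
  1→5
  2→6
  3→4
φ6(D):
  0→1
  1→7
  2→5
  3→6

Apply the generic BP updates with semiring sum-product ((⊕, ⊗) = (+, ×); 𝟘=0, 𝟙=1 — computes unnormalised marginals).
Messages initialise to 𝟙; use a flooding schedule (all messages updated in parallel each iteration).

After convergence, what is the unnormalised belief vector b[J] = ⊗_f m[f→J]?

b[J] = [7940955, 6500468, 10790746, 11556046]

init: all messages = 𝟙 over 4 values
r1 m[φ0→J] = [21, 11, 20, 20]
r1 m[φ0→Q] = [22, 13, 23, 14]
r1 m[φ1→Q] = [31, 15, 17, 20]
r1 m[φ1→B] = [15, 25, 19, 24]
r1 m[φ2→D] = [21, 29, 22, 16]
r1 m[φ2→B] = [17, 19, 22, 30]
r1 m[φ3→B] = [6, 7, 5, 2]
r1 m[φ4→B] = [7, 9, 3, 8]
r1 m[φ5→Q] = [9, 5, 6, 4]
r1 m[φ6→D] = [1, 7, 5, 6]
r1 m[J→φ0] = [1, 1, 1, 1]
r1 m[Q→φ0] = [1, 1, 1, 1]
r1 m[Q→φ1] = [1, 1, 1, 1]
r1 m[Q→φ5] = [1, 1, 1, 1]
r1 m[D→φ2] = [1, 1, 1, 1]
r1 m[D→φ6] = [1, 1, 1, 1]
r1 m[B→φ1] = [1, 1, 1, 1]
r1 m[B→φ2] = [1, 1, 1, 1]
r1 m[B→φ3] = [1, 1, 1, 1]
r1 m[B→φ4] = [1, 1, 1, 1]
r2 m[φ0→J] = [21, 11, 20, 20]
r2 m[φ0→Q] = [22, 13, 23, 14]
r2 m[φ1→Q] = [31, 15, 17, 20]
r2 m[φ1→B] = [15, 25, 19, 24]
r2 m[φ2→D] = [21, 29, 22, 16]
r2 m[φ2→B] = [17, 19, 22, 30]
r2 m[φ3→B] = [6, 7, 5, 2]
r2 m[φ4→B] = [7, 9, 3, 8]
r2 m[φ5→Q] = [9, 5, 6, 4]
r2 m[φ6→D] = [1, 7, 5, 6]
r2 m[J→φ0] = [1, 1, 1, 1]
r2 m[Q→φ0] = [279, 75, 102, 80]
r2 m[Q→φ1] = [198, 65, 138, 56]
r2 m[Q→φ5] = [682, 195, 391, 280]
r2 m[D→φ2] = [1, 7, 5, 6]
r2 m[D→φ6] = [21, 29, 22, 16]
r2 m[B→φ1] = [714, 1197, 330, 480]
r2 m[B→φ2] = [630, 1575, 285, 384]
r2 m[B→φ3] = [1785, 4275, 1254, 5760]
r2 m[B→φ4] = [1530, 3325, 2090, 1440]
r3 m[φ0→J] = [2187, 1914, 3142, 3336]
r3 m[φ0→Q] = [22, 13, 23, 14]
r3 m[φ1→Q] = [20955, 12153, 13380, 11937]
r3 m[φ1→B] = [2209, 3113, 2486, 2771]
r3 m[φ2→D] = [13473, 19566, 15582, 9804]
r3 m[φ2→B] = [95, 91, 98, 146]
r3 m[φ3→B] = [6, 7, 5, 2]
r3 m[φ4→B] = [7, 9, 3, 8]
r3 m[φ5→Q] = [9, 5, 6, 4]
r3 m[φ6→D] = [1, 7, 5, 6]
r3 m[J→φ0] = [1, 1, 1, 1]
r3 m[Q→φ0] = [279, 75, 102, 80]
r3 m[Q→φ1] = [198, 65, 138, 56]
r3 m[Q→φ5] = [682, 195, 391, 280]
r3 m[D→φ2] = [1, 7, 5, 6]
r3 m[D→φ6] = [21, 29, 22, 16]
r3 m[B→φ1] = [714, 1197, 330, 480]
r3 m[B→φ2] = [630, 1575, 285, 384]
r3 m[B→φ3] = [1785, 4275, 1254, 5760]
r3 m[B→φ4] = [1530, 3325, 2090, 1440]
r4 m[φ0→J] = [2187, 1914, 3142, 3336]
r4 m[φ0→Q] = [22, 13, 23, 14]
r4 m[φ1→Q] = [20955, 12153, 13380, 11937]
r4 m[φ1→B] = [2209, 3113, 2486, 2771]
r4 m[φ2→D] = [13473, 19566, 15582, 9804]
r4 m[φ2→B] = [95, 91, 98, 146]
r4 m[φ3→B] = [6, 7, 5, 2]
r4 m[φ4→B] = [7, 9, 3, 8]
r4 m[φ5→Q] = [9, 5, 6, 4]
r4 m[φ6→D] = [1, 7, 5, 6]
r4 m[J→φ0] = [1, 1, 1, 1]
r4 m[Q→φ0] = [188595, 60765, 80280, 47748]
r4 m[Q→φ1] = [198, 65, 138, 56]
r4 m[Q→φ5] = [461010, 157989, 307740, 167118]
r4 m[D→φ2] = [1, 7, 5, 6]
r4 m[D→φ6] = [13473, 19566, 15582, 9804]
r4 m[B→φ1] = [3990, 5733, 1470, 2336]
r4 m[B→φ2] = [92778, 196119, 37290, 44336]
r4 m[B→φ3] = [1468985, 2549547, 730884, 3236528]
r4 m[B→φ4] = [1259130, 1982981, 1218140, 809132]
r5 m[φ0→J] = [1629279, 1307544, 2181630, 2335494]
r5 m[φ0→Q] = [22, 13, 23, 14]
r5 m[φ1→Q] = [105019, 58741, 64212, 59197]
r5 m[φ1→B] = [2209, 3113, 2486, 2771]
r5 m[φ2→D] = [1682045, 2478579, 2003821, 1289502]
r5 m[φ2→B] = [95, 91, 98, 146]
r5 m[φ3→B] = [6, 7, 5, 2]
r5 m[φ4→B] = [7, 9, 3, 8]
r5 m[φ5→Q] = [9, 5, 6, 4]
r5 m[φ6→D] = [1, 7, 5, 6]
r5 m[J→φ0] = [1, 1, 1, 1]
r5 m[Q→φ0] = [188595, 60765, 80280, 47748]
r5 m[Q→φ1] = [198, 65, 138, 56]
r5 m[Q→φ5] = [461010, 157989, 307740, 167118]
r5 m[D→φ2] = [1, 7, 5, 6]
r5 m[D→φ6] = [13473, 19566, 15582, 9804]
r5 m[B→φ1] = [3990, 5733, 1470, 2336]
r5 m[B→φ2] = [92778, 196119, 37290, 44336]
r5 m[B→φ3] = [1468985, 2549547, 730884, 3236528]
r5 m[B→φ4] = [1259130, 1982981, 1218140, 809132]
r6 m[φ0→J] = [1629279, 1307544, 2181630, 2335494]
r6 m[φ0→Q] = [22, 13, 23, 14]
r6 m[φ1→Q] = [105019, 58741, 64212, 59197]
r6 m[φ1→B] = [2209, 3113, 2486, 2771]
r6 m[φ2→D] = [1682045, 2478579, 2003821, 1289502]
r6 m[φ2→B] = [95, 91, 98, 146]
r6 m[φ3→B] = [6, 7, 5, 2]
r6 m[φ4→B] = [7, 9, 3, 8]
r6 m[φ5→Q] = [9, 5, 6, 4]
r6 m[φ6→D] = [1, 7, 5, 6]
r6 m[J→φ0] = [1, 1, 1, 1]
r6 m[Q→φ0] = [945171, 293705, 385272, 236788]
r6 m[Q→φ1] = [198, 65, 138, 56]
r6 m[Q→φ5] = [2310418, 763633, 1476876, 828758]
r6 m[D→φ2] = [1, 7, 5, 6]
r6 m[D→φ6] = [1682045, 2478579, 2003821, 1289502]
r6 m[B→φ1] = [3990, 5733, 1470, 2336]
r6 m[B→φ2] = [92778, 196119, 37290, 44336]
r6 m[B→φ3] = [1468985, 2549547, 730884, 3236528]
r6 m[B→φ4] = [1259130, 1982981, 1218140, 809132]
r7 m[φ0→J] = [7940955, 6500468, 10790746, 11556046]
r7 m[φ0→Q] = [22, 13, 23, 14]
r7 m[φ1→Q] = [105019, 58741, 64212, 59197]
r7 m[φ1→B] = [2209, 3113, 2486, 2771]
r7 m[φ2→D] = [1682045, 2478579, 2003821, 1289502]
r7 m[φ2→B] = [95, 91, 98, 146]
r7 m[φ3→B] = [6, 7, 5, 2]
r7 m[φ4→B] = [7, 9, 3, 8]
r7 m[φ5→Q] = [9, 5, 6, 4]
r7 m[φ6→D] = [1, 7, 5, 6]
r7 m[J→φ0] = [1, 1, 1, 1]
r7 m[Q→φ0] = [945171, 293705, 385272, 236788]
r7 m[Q→φ1] = [198, 65, 138, 56]
r7 m[Q→φ5] = [2310418, 763633, 1476876, 828758]
r7 m[D→φ2] = [1, 7, 5, 6]
r7 m[D→φ6] = [1682045, 2478579, 2003821, 1289502]
r7 m[B→φ1] = [3990, 5733, 1470, 2336]
r7 m[B→φ2] = [92778, 196119, 37290, 44336]
r7 m[B→φ3] = [1468985, 2549547, 730884, 3236528]
r7 m[B→φ4] = [1259130, 1982981, 1218140, 809132]
r8 m[φ0→J] = [7940955, 6500468, 10790746, 11556046]
r8 m[φ0→Q] = [22, 13, 23, 14]
r8 m[φ1→Q] = [105019, 58741, 64212, 59197]
r8 m[φ1→B] = [2209, 3113, 2486, 2771]
r8 m[φ2→D] = [1682045, 2478579, 2003821, 1289502]
r8 m[φ2→B] = [95, 91, 98, 146]
r8 m[φ3→B] = [6, 7, 5, 2]
r8 m[φ4→B] = [7, 9, 3, 8]
r8 m[φ5→Q] = [9, 5, 6, 4]
r8 m[φ6→D] = [1, 7, 5, 6]
r8 m[J→φ0] = [1, 1, 1, 1]
r8 m[Q→φ0] = [945171, 293705, 385272, 236788]
r8 m[Q→φ1] = [198, 65, 138, 56]
r8 m[Q→φ5] = [2310418, 763633, 1476876, 828758]
r8 m[D→φ2] = [1, 7, 5, 6]
r8 m[D→φ6] = [1682045, 2478579, 2003821, 1289502]
r8 m[B→φ1] = [3990, 5733, 1470, 2336]
r8 m[B→φ2] = [92778, 196119, 37290, 44336]
r8 m[B→φ3] = [1468985, 2549547, 730884, 3236528]
r8 m[B→φ4] = [1259130, 1982981, 1218140, 809132]
fixed point reached at round 8
b[J] = ⊗ incoming = [7940955, 6500468, 10790746, 11556046]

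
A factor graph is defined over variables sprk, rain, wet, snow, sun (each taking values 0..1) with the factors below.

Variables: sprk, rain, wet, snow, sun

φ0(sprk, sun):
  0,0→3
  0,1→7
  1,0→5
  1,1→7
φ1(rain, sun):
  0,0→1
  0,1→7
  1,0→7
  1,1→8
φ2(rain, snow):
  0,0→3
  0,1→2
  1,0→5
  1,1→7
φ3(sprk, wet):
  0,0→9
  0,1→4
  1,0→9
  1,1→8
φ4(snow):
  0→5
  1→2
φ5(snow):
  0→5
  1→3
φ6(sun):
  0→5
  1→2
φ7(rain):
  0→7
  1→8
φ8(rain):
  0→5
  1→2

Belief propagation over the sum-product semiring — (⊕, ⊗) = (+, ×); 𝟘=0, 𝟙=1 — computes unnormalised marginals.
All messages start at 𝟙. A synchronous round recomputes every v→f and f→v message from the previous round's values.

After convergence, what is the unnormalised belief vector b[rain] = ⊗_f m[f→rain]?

init: all messages = 𝟙 over 2 values
r1 m[φ0→sprk] = [10, 12]
r1 m[φ0→sun] = [8, 14]
r1 m[φ1→rain] = [8, 15]
r1 m[φ1→sun] = [8, 15]
r1 m[φ2→rain] = [5, 12]
r1 m[φ2→snow] = [8, 9]
r1 m[φ3→sprk] = [13, 17]
r1 m[φ3→wet] = [18, 12]
r1 m[φ4→snow] = [5, 2]
r1 m[φ5→snow] = [5, 3]
r1 m[φ6→sun] = [5, 2]
r1 m[φ7→rain] = [7, 8]
r1 m[φ8→rain] = [5, 2]
r1 m[sprk→φ0] = [1, 1]
r1 m[sprk→φ3] = [1, 1]
r1 m[rain→φ1] = [1, 1]
r1 m[rain→φ2] = [1, 1]
r1 m[rain→φ7] = [1, 1]
r1 m[rain→φ8] = [1, 1]
r1 m[wet→φ3] = [1, 1]
r1 m[snow→φ2] = [1, 1]
r1 m[snow→φ4] = [1, 1]
r1 m[snow→φ5] = [1, 1]
r1 m[sun→φ0] = [1, 1]
r1 m[sun→φ1] = [1, 1]
r1 m[sun→φ6] = [1, 1]
r2 m[φ0→sprk] = [10, 12]
r2 m[φ0→sun] = [8, 14]
r2 m[φ1→rain] = [8, 15]
r2 m[φ1→sun] = [8, 15]
r2 m[φ2→rain] = [5, 12]
r2 m[φ2→snow] = [8, 9]
r2 m[φ3→sprk] = [13, 17]
r2 m[φ3→wet] = [18, 12]
r2 m[φ4→snow] = [5, 2]
r2 m[φ5→snow] = [5, 3]
r2 m[φ6→sun] = [5, 2]
r2 m[φ7→rain] = [7, 8]
r2 m[φ8→rain] = [5, 2]
r2 m[sprk→φ0] = [13, 17]
r2 m[sprk→φ3] = [10, 12]
r2 m[rain→φ1] = [175, 192]
r2 m[rain→φ2] = [280, 240]
r2 m[rain→φ7] = [200, 360]
r2 m[rain→φ8] = [280, 1440]
r2 m[wet→φ3] = [1, 1]
r2 m[snow→φ2] = [25, 6]
r2 m[snow→φ4] = [40, 27]
r2 m[snow→φ5] = [40, 18]
r2 m[sun→φ0] = [40, 30]
r2 m[sun→φ1] = [40, 28]
r2 m[sun→φ6] = [64, 210]
r3 m[φ0→sprk] = [330, 410]
r3 m[φ0→sun] = [124, 210]
r3 m[φ1→rain] = [236, 504]
r3 m[φ1→sun] = [1519, 2761]
r3 m[φ2→rain] = [87, 167]
r3 m[φ2→snow] = [2040, 2240]
r3 m[φ3→sprk] = [13, 17]
r3 m[φ3→wet] = [198, 136]
r3 m[φ4→snow] = [5, 2]
r3 m[φ5→snow] = [5, 3]
r3 m[φ6→sun] = [5, 2]
r3 m[φ7→rain] = [7, 8]
r3 m[φ8→rain] = [5, 2]
r3 m[sprk→φ0] = [13, 17]
r3 m[sprk→φ3] = [10, 12]
r3 m[rain→φ1] = [175, 192]
r3 m[rain→φ2] = [280, 240]
r3 m[rain→φ7] = [200, 360]
r3 m[rain→φ8] = [280, 1440]
r3 m[wet→φ3] = [1, 1]
r3 m[snow→φ2] = [25, 6]
r3 m[snow→φ4] = [40, 27]
r3 m[snow→φ5] = [40, 18]
r3 m[sun→φ0] = [40, 30]
r3 m[sun→φ1] = [40, 28]
r3 m[sun→φ6] = [64, 210]
r4 m[φ0→sprk] = [330, 410]
r4 m[φ0→sun] = [124, 210]
r4 m[φ1→rain] = [236, 504]
r4 m[φ1→sun] = [1519, 2761]
r4 m[φ2→rain] = [87, 167]
r4 m[φ2→snow] = [2040, 2240]
r4 m[φ3→sprk] = [13, 17]
r4 m[φ3→wet] = [198, 136]
r4 m[φ4→snow] = [5, 2]
r4 m[φ5→snow] = [5, 3]
r4 m[φ6→sun] = [5, 2]
r4 m[φ7→rain] = [7, 8]
r4 m[φ8→rain] = [5, 2]
r4 m[sprk→φ0] = [13, 17]
r4 m[sprk→φ3] = [330, 410]
r4 m[rain→φ1] = [3045, 2672]
r4 m[rain→φ2] = [8260, 8064]
r4 m[rain→φ7] = [102660, 168336]
r4 m[rain→φ8] = [143724, 673344]
r4 m[wet→φ3] = [1, 1]
r4 m[snow→φ2] = [25, 6]
r4 m[snow→φ4] = [10200, 6720]
r4 m[snow→φ5] = [10200, 4480]
r4 m[sun→φ0] = [7595, 5522]
r4 m[sun→φ1] = [620, 420]
r4 m[sun→φ6] = [188356, 579810]
r5 m[φ0→sprk] = [61439, 76629]
r5 m[φ0→sun] = [124, 210]
r5 m[φ1→rain] = [3560, 7700]
r5 m[φ1→sun] = [21749, 42691]
r5 m[φ2→rain] = [87, 167]
r5 m[φ2→snow] = [65100, 72968]
r5 m[φ3→sprk] = [13, 17]
r5 m[φ3→wet] = [6660, 4600]
r5 m[φ4→snow] = [5, 2]
r5 m[φ5→snow] = [5, 3]
r5 m[φ6→sun] = [5, 2]
r5 m[φ7→rain] = [7, 8]
r5 m[φ8→rain] = [5, 2]
r5 m[sprk→φ0] = [13, 17]
r5 m[sprk→φ3] = [330, 410]
r5 m[rain→φ1] = [3045, 2672]
r5 m[rain→φ2] = [8260, 8064]
r5 m[rain→φ7] = [102660, 168336]
r5 m[rain→φ8] = [143724, 673344]
r5 m[wet→φ3] = [1, 1]
r5 m[snow→φ2] = [25, 6]
r5 m[snow→φ4] = [10200, 6720]
r5 m[snow→φ5] = [10200, 4480]
r5 m[sun→φ0] = [7595, 5522]
r5 m[sun→φ1] = [620, 420]
r5 m[sun→φ6] = [188356, 579810]
r6 m[φ0→sprk] = [61439, 76629]
r6 m[φ0→sun] = [124, 210]
r6 m[φ1→rain] = [3560, 7700]
r6 m[φ1→sun] = [21749, 42691]
r6 m[φ2→rain] = [87, 167]
r6 m[φ2→snow] = [65100, 72968]
r6 m[φ3→sprk] = [13, 17]
r6 m[φ3→wet] = [6660, 4600]
r6 m[φ4→snow] = [5, 2]
r6 m[φ5→snow] = [5, 3]
r6 m[φ6→sun] = [5, 2]
r6 m[φ7→rain] = [7, 8]
r6 m[φ8→rain] = [5, 2]
r6 m[sprk→φ0] = [13, 17]
r6 m[sprk→φ3] = [61439, 76629]
r6 m[rain→φ1] = [3045, 2672]
r6 m[rain→φ2] = [124600, 123200]
r6 m[rain→φ7] = [1548600, 2571800]
r6 m[rain→φ8] = [2168040, 10287200]
r6 m[wet→φ3] = [1, 1]
r6 m[snow→φ2] = [25, 6]
r6 m[snow→φ4] = [325500, 218904]
r6 m[snow→φ5] = [325500, 145936]
r6 m[sun→φ0] = [108745, 85382]
r6 m[sun→φ1] = [620, 420]
r6 m[sun→φ6] = [2696876, 8965110]
r7 m[φ0→sprk] = [923909, 1141399]
r7 m[φ0→sun] = [124, 210]
r7 m[φ1→rain] = [3560, 7700]
r7 m[φ1→sun] = [21749, 42691]
r7 m[φ2→rain] = [87, 167]
r7 m[φ2→snow] = [989800, 1111600]
r7 m[φ3→sprk] = [13, 17]
r7 m[φ3→wet] = [1242612, 858788]
r7 m[φ4→snow] = [5, 2]
r7 m[φ5→snow] = [5, 3]
r7 m[φ6→sun] = [5, 2]
r7 m[φ7→rain] = [7, 8]
r7 m[φ8→rain] = [5, 2]
r7 m[sprk→φ0] = [13, 17]
r7 m[sprk→φ3] = [61439, 76629]
r7 m[rain→φ1] = [3045, 2672]
r7 m[rain→φ2] = [124600, 123200]
r7 m[rain→φ7] = [1548600, 2571800]
r7 m[rain→φ8] = [2168040, 10287200]
r7 m[wet→φ3] = [1, 1]
r7 m[snow→φ2] = [25, 6]
r7 m[snow→φ4] = [325500, 218904]
r7 m[snow→φ5] = [325500, 145936]
r7 m[sun→φ0] = [108745, 85382]
r7 m[sun→φ1] = [620, 420]
r7 m[sun→φ6] = [2696876, 8965110]
r8 m[φ0→sprk] = [923909, 1141399]
r8 m[φ0→sun] = [124, 210]
r8 m[φ1→rain] = [3560, 7700]
r8 m[φ1→sun] = [21749, 42691]
r8 m[φ2→rain] = [87, 167]
r8 m[φ2→snow] = [989800, 1111600]
r8 m[φ3→sprk] = [13, 17]
r8 m[φ3→wet] = [1242612, 858788]
r8 m[φ4→snow] = [5, 2]
r8 m[φ5→snow] = [5, 3]
r8 m[φ6→sun] = [5, 2]
r8 m[φ7→rain] = [7, 8]
r8 m[φ8→rain] = [5, 2]
r8 m[sprk→φ0] = [13, 17]
r8 m[sprk→φ3] = [923909, 1141399]
r8 m[rain→φ1] = [3045, 2672]
r8 m[rain→φ2] = [124600, 123200]
r8 m[rain→φ7] = [1548600, 2571800]
r8 m[rain→φ8] = [2168040, 10287200]
r8 m[wet→φ3] = [1, 1]
r8 m[snow→φ2] = [25, 6]
r8 m[snow→φ4] = [4949000, 3334800]
r8 m[snow→φ5] = [4949000, 2223200]
r8 m[sun→φ0] = [108745, 85382]
r8 m[sun→φ1] = [620, 420]
r8 m[sun→φ6] = [2696876, 8965110]
r9 m[φ0→sprk] = [923909, 1141399]
r9 m[φ0→sun] = [124, 210]
r9 m[φ1→rain] = [3560, 7700]
r9 m[φ1→sun] = [21749, 42691]
r9 m[φ2→rain] = [87, 167]
r9 m[φ2→snow] = [989800, 1111600]
r9 m[φ3→sprk] = [13, 17]
r9 m[φ3→wet] = [18587772, 12826828]
r9 m[φ4→snow] = [5, 2]
r9 m[φ5→snow] = [5, 3]
r9 m[φ6→sun] = [5, 2]
r9 m[φ7→rain] = [7, 8]
r9 m[φ8→rain] = [5, 2]
r9 m[sprk→φ0] = [13, 17]
r9 m[sprk→φ3] = [923909, 1141399]
r9 m[rain→φ1] = [3045, 2672]
r9 m[rain→φ2] = [124600, 123200]
r9 m[rain→φ7] = [1548600, 2571800]
r9 m[rain→φ8] = [2168040, 10287200]
r9 m[wet→φ3] = [1, 1]
r9 m[snow→φ2] = [25, 6]
r9 m[snow→φ4] = [4949000, 3334800]
r9 m[snow→φ5] = [4949000, 2223200]
r9 m[sun→φ0] = [108745, 85382]
r9 m[sun→φ1] = [620, 420]
r9 m[sun→φ6] = [2696876, 8965110]
r10 m[φ0→sprk] = [923909, 1141399]
r10 m[φ0→sun] = [124, 210]
r10 m[φ1→rain] = [3560, 7700]
r10 m[φ1→sun] = [21749, 42691]
r10 m[φ2→rain] = [87, 167]
r10 m[φ2→snow] = [989800, 1111600]
r10 m[φ3→sprk] = [13, 17]
r10 m[φ3→wet] = [18587772, 12826828]
r10 m[φ4→snow] = [5, 2]
r10 m[φ5→snow] = [5, 3]
r10 m[φ6→sun] = [5, 2]
r10 m[φ7→rain] = [7, 8]
r10 m[φ8→rain] = [5, 2]
r10 m[sprk→φ0] = [13, 17]
r10 m[sprk→φ3] = [923909, 1141399]
r10 m[rain→φ1] = [3045, 2672]
r10 m[rain→φ2] = [124600, 123200]
r10 m[rain→φ7] = [1548600, 2571800]
r10 m[rain→φ8] = [2168040, 10287200]
r10 m[wet→φ3] = [1, 1]
r10 m[snow→φ2] = [25, 6]
r10 m[snow→φ4] = [4949000, 3334800]
r10 m[snow→φ5] = [4949000, 2223200]
r10 m[sun→φ0] = [108745, 85382]
r10 m[sun→φ1] = [620, 420]
r10 m[sun→φ6] = [2696876, 8965110]
fixed point reached at round 10
b[rain] = ⊗ incoming = [10840200, 20574400]

b[rain] = [10840200, 20574400]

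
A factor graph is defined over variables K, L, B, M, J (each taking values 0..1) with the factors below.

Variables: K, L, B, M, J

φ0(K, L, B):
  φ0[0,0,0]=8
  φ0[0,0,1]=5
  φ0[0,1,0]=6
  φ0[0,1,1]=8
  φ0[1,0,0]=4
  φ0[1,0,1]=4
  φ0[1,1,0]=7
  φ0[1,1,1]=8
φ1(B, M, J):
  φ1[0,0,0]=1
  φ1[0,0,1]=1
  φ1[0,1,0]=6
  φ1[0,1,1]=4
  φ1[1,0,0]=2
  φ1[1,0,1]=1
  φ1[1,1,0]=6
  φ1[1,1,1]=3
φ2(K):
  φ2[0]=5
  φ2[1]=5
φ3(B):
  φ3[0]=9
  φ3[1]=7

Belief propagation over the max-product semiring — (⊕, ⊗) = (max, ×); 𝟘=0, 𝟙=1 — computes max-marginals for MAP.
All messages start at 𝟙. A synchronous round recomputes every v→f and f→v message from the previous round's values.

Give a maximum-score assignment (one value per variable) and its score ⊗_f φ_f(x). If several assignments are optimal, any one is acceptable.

assignment: (K=0, L=0, B=0, M=1, J=0); score = 2160

init: all messages = 𝟙 over 2 values
r1 m[φ0→K] = [8, 8]
r1 m[φ0→L] = [8, 8]
r1 m[φ0→B] = [8, 8]
r1 m[φ1→B] = [6, 6]
r1 m[φ1→M] = [2, 6]
r1 m[φ1→J] = [6, 4]
r1 m[φ2→K] = [5, 5]
r1 m[φ3→B] = [9, 7]
r1 m[K→φ0] = [1, 1]
r1 m[K→φ2] = [1, 1]
r1 m[L→φ0] = [1, 1]
r1 m[B→φ0] = [1, 1]
r1 m[B→φ1] = [1, 1]
r1 m[B→φ3] = [1, 1]
r1 m[M→φ1] = [1, 1]
r1 m[J→φ1] = [1, 1]
r2 m[φ0→K] = [8, 8]
r2 m[φ0→L] = [8, 8]
r2 m[φ0→B] = [8, 8]
r2 m[φ1→B] = [6, 6]
r2 m[φ1→M] = [2, 6]
r2 m[φ1→J] = [6, 4]
r2 m[φ2→K] = [5, 5]
r2 m[φ3→B] = [9, 7]
r2 m[K→φ0] = [5, 5]
r2 m[K→φ2] = [8, 8]
r2 m[L→φ0] = [1, 1]
r2 m[B→φ0] = [54, 42]
r2 m[B→φ1] = [72, 56]
r2 m[B→φ3] = [48, 48]
r2 m[M→φ1] = [1, 1]
r2 m[J→φ1] = [1, 1]
r3 m[φ0→K] = [432, 378]
r3 m[φ0→L] = [2160, 1890]
r3 m[φ0→B] = [40, 40]
r3 m[φ1→B] = [6, 6]
r3 m[φ1→M] = [112, 432]
r3 m[φ1→J] = [432, 288]
r3 m[φ2→K] = [5, 5]
r3 m[φ3→B] = [9, 7]
r3 m[K→φ0] = [5, 5]
r3 m[K→φ2] = [8, 8]
r3 m[L→φ0] = [1, 1]
r3 m[B→φ0] = [54, 42]
r3 m[B→φ1] = [72, 56]
r3 m[B→φ3] = [48, 48]
r3 m[M→φ1] = [1, 1]
r3 m[J→φ1] = [1, 1]
r4 m[φ0→K] = [432, 378]
r4 m[φ0→L] = [2160, 1890]
r4 m[φ0→B] = [40, 40]
r4 m[φ1→B] = [6, 6]
r4 m[φ1→M] = [112, 432]
r4 m[φ1→J] = [432, 288]
r4 m[φ2→K] = [5, 5]
r4 m[φ3→B] = [9, 7]
r4 m[K→φ0] = [5, 5]
r4 m[K→φ2] = [432, 378]
r4 m[L→φ0] = [1, 1]
r4 m[B→φ0] = [54, 42]
r4 m[B→φ1] = [360, 280]
r4 m[B→φ3] = [240, 240]
r4 m[M→φ1] = [1, 1]
r4 m[J→φ1] = [1, 1]
r5 m[φ0→K] = [432, 378]
r5 m[φ0→L] = [2160, 1890]
r5 m[φ0→B] = [40, 40]
r5 m[φ1→B] = [6, 6]
r5 m[φ1→M] = [560, 2160]
r5 m[φ1→J] = [2160, 1440]
r5 m[φ2→K] = [5, 5]
r5 m[φ3→B] = [9, 7]
r5 m[K→φ0] = [5, 5]
r5 m[K→φ2] = [432, 378]
r5 m[L→φ0] = [1, 1]
r5 m[B→φ0] = [54, 42]
r5 m[B→φ1] = [360, 280]
r5 m[B→φ3] = [240, 240]
r5 m[M→φ1] = [1, 1]
r5 m[J→φ1] = [1, 1]
r6 m[φ0→K] = [432, 378]
r6 m[φ0→L] = [2160, 1890]
r6 m[φ0→B] = [40, 40]
r6 m[φ1→B] = [6, 6]
r6 m[φ1→M] = [560, 2160]
r6 m[φ1→J] = [2160, 1440]
r6 m[φ2→K] = [5, 5]
r6 m[φ3→B] = [9, 7]
r6 m[K→φ0] = [5, 5]
r6 m[K→φ2] = [432, 378]
r6 m[L→φ0] = [1, 1]
r6 m[B→φ0] = [54, 42]
r6 m[B→φ1] = [360, 280]
r6 m[B→φ3] = [240, 240]
r6 m[M→φ1] = [1, 1]
r6 m[J→φ1] = [1, 1]
fixed point reached at round 6
traceback from K: (K=0, L=0, B=0, M=1, J=0), score=2160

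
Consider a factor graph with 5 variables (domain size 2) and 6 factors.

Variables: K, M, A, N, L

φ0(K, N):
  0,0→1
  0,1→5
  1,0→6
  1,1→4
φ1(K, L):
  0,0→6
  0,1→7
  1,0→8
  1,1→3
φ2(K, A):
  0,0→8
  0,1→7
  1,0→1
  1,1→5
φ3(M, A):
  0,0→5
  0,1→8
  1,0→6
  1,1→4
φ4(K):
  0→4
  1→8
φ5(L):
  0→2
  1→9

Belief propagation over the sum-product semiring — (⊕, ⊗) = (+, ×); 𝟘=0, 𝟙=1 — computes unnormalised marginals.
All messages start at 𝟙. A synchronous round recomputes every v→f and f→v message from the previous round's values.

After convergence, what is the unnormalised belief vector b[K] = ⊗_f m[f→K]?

init: all messages = 𝟙 over 2 values
r1 m[φ0→K] = [6, 10]
r1 m[φ0→N] = [7, 9]
r1 m[φ1→K] = [13, 11]
r1 m[φ1→L] = [14, 10]
r1 m[φ2→K] = [15, 6]
r1 m[φ2→A] = [9, 12]
r1 m[φ3→M] = [13, 10]
r1 m[φ3→A] = [11, 12]
r1 m[φ4→K] = [4, 8]
r1 m[φ5→L] = [2, 9]
r1 m[K→φ0] = [1, 1]
r1 m[K→φ1] = [1, 1]
r1 m[K→φ2] = [1, 1]
r1 m[K→φ4] = [1, 1]
r1 m[M→φ3] = [1, 1]
r1 m[A→φ2] = [1, 1]
r1 m[A→φ3] = [1, 1]
r1 m[N→φ0] = [1, 1]
r1 m[L→φ1] = [1, 1]
r1 m[L→φ5] = [1, 1]
r2 m[φ0→K] = [6, 10]
r2 m[φ0→N] = [7, 9]
r2 m[φ1→K] = [13, 11]
r2 m[φ1→L] = [14, 10]
r2 m[φ2→K] = [15, 6]
r2 m[φ2→A] = [9, 12]
r2 m[φ3→M] = [13, 10]
r2 m[φ3→A] = [11, 12]
r2 m[φ4→K] = [4, 8]
r2 m[φ5→L] = [2, 9]
r2 m[K→φ0] = [780, 528]
r2 m[K→φ1] = [360, 480]
r2 m[K→φ2] = [312, 880]
r2 m[K→φ4] = [1170, 660]
r2 m[M→φ3] = [1, 1]
r2 m[A→φ2] = [11, 12]
r2 m[A→φ3] = [9, 12]
r2 m[N→φ0] = [1, 1]
r2 m[L→φ1] = [2, 9]
r2 m[L→φ5] = [14, 10]
r3 m[φ0→K] = [6, 10]
r3 m[φ0→N] = [3948, 6012]
r3 m[φ1→K] = [75, 43]
r3 m[φ1→L] = [6000, 3960]
r3 m[φ2→K] = [172, 71]
r3 m[φ2→A] = [3376, 6584]
r3 m[φ3→M] = [141, 102]
r3 m[φ3→A] = [11, 12]
r3 m[φ4→K] = [4, 8]
r3 m[φ5→L] = [2, 9]
r3 m[K→φ0] = [780, 528]
r3 m[K→φ1] = [360, 480]
r3 m[K→φ2] = [312, 880]
r3 m[K→φ4] = [1170, 660]
r3 m[M→φ3] = [1, 1]
r3 m[A→φ2] = [11, 12]
r3 m[A→φ3] = [9, 12]
r3 m[N→φ0] = [1, 1]
r3 m[L→φ1] = [2, 9]
r3 m[L→φ5] = [14, 10]
r4 m[φ0→K] = [6, 10]
r4 m[φ0→N] = [3948, 6012]
r4 m[φ1→K] = [75, 43]
r4 m[φ1→L] = [6000, 3960]
r4 m[φ2→K] = [172, 71]
r4 m[φ2→A] = [3376, 6584]
r4 m[φ3→M] = [141, 102]
r4 m[φ3→A] = [11, 12]
r4 m[φ4→K] = [4, 8]
r4 m[φ5→L] = [2, 9]
r4 m[K→φ0] = [51600, 24424]
r4 m[K→φ1] = [4128, 5680]
r4 m[K→φ2] = [1800, 3440]
r4 m[K→φ4] = [77400, 30530]
r4 m[M→φ3] = [1, 1]
r4 m[A→φ2] = [11, 12]
r4 m[A→φ3] = [3376, 6584]
r4 m[N→φ0] = [1, 1]
r4 m[L→φ1] = [2, 9]
r4 m[L→φ5] = [6000, 3960]
r5 m[φ0→K] = [6, 10]
r5 m[φ0→N] = [198144, 355696]
r5 m[φ1→K] = [75, 43]
r5 m[φ1→L] = [70208, 45936]
r5 m[φ2→K] = [172, 71]
r5 m[φ2→A] = [17840, 29800]
r5 m[φ3→M] = [69552, 46592]
r5 m[φ3→A] = [11, 12]
r5 m[φ4→K] = [4, 8]
r5 m[φ5→L] = [2, 9]
r5 m[K→φ0] = [51600, 24424]
r5 m[K→φ1] = [4128, 5680]
r5 m[K→φ2] = [1800, 3440]
r5 m[K→φ4] = [77400, 30530]
r5 m[M→φ3] = [1, 1]
r5 m[A→φ2] = [11, 12]
r5 m[A→φ3] = [3376, 6584]
r5 m[N→φ0] = [1, 1]
r5 m[L→φ1] = [2, 9]
r5 m[L→φ5] = [6000, 3960]
r6 m[φ0→K] = [6, 10]
r6 m[φ0→N] = [198144, 355696]
r6 m[φ1→K] = [75, 43]
r6 m[φ1→L] = [70208, 45936]
r6 m[φ2→K] = [172, 71]
r6 m[φ2→A] = [17840, 29800]
r6 m[φ3→M] = [69552, 46592]
r6 m[φ3→A] = [11, 12]
r6 m[φ4→K] = [4, 8]
r6 m[φ5→L] = [2, 9]
r6 m[K→φ0] = [51600, 24424]
r6 m[K→φ1] = [4128, 5680]
r6 m[K→φ2] = [1800, 3440]
r6 m[K→φ4] = [77400, 30530]
r6 m[M→φ3] = [1, 1]
r6 m[A→φ2] = [11, 12]
r6 m[A→φ3] = [17840, 29800]
r6 m[N→φ0] = [1, 1]
r6 m[L→φ1] = [2, 9]
r6 m[L→φ5] = [70208, 45936]
r7 m[φ0→K] = [6, 10]
r7 m[φ0→N] = [198144, 355696]
r7 m[φ1→K] = [75, 43]
r7 m[φ1→L] = [70208, 45936]
r7 m[φ2→K] = [172, 71]
r7 m[φ2→A] = [17840, 29800]
r7 m[φ3→M] = [327600, 226240]
r7 m[φ3→A] = [11, 12]
r7 m[φ4→K] = [4, 8]
r7 m[φ5→L] = [2, 9]
r7 m[K→φ0] = [51600, 24424]
r7 m[K→φ1] = [4128, 5680]
r7 m[K→φ2] = [1800, 3440]
r7 m[K→φ4] = [77400, 30530]
r7 m[M→φ3] = [1, 1]
r7 m[A→φ2] = [11, 12]
r7 m[A→φ3] = [17840, 29800]
r7 m[N→φ0] = [1, 1]
r7 m[L→φ1] = [2, 9]
r7 m[L→φ5] = [70208, 45936]
r8 m[φ0→K] = [6, 10]
r8 m[φ0→N] = [198144, 355696]
r8 m[φ1→K] = [75, 43]
r8 m[φ1→L] = [70208, 45936]
r8 m[φ2→K] = [172, 71]
r8 m[φ2→A] = [17840, 29800]
r8 m[φ3→M] = [327600, 226240]
r8 m[φ3→A] = [11, 12]
r8 m[φ4→K] = [4, 8]
r8 m[φ5→L] = [2, 9]
r8 m[K→φ0] = [51600, 24424]
r8 m[K→φ1] = [4128, 5680]
r8 m[K→φ2] = [1800, 3440]
r8 m[K→φ4] = [77400, 30530]
r8 m[M→φ3] = [1, 1]
r8 m[A→φ2] = [11, 12]
r8 m[A→φ3] = [17840, 29800]
r8 m[N→φ0] = [1, 1]
r8 m[L→φ1] = [2, 9]
r8 m[L→φ5] = [70208, 45936]
fixed point reached at round 8
b[K] = ⊗ incoming = [309600, 244240]

b[K] = [309600, 244240]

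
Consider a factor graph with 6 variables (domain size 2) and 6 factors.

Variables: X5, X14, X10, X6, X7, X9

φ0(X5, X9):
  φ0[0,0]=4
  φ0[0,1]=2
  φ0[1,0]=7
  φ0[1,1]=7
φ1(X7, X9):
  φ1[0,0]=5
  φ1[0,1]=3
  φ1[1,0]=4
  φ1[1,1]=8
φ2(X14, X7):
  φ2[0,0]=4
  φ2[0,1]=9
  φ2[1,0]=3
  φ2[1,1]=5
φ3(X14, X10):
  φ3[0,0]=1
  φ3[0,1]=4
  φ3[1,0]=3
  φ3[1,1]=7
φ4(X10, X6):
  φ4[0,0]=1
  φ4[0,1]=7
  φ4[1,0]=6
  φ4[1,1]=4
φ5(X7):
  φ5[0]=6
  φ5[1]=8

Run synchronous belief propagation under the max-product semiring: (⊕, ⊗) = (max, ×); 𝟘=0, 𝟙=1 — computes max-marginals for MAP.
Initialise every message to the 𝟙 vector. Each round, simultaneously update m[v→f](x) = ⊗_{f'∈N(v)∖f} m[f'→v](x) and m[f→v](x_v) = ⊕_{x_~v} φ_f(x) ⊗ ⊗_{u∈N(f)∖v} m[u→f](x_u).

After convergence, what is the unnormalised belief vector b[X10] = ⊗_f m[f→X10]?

b[X10] = [47040, 96768]

init: all messages = 𝟙 over 2 values
r1 m[φ0→X5] = [4, 7]
r1 m[φ0→X9] = [7, 7]
r1 m[φ1→X7] = [5, 8]
r1 m[φ1→X9] = [5, 8]
r1 m[φ2→X14] = [9, 5]
r1 m[φ2→X7] = [4, 9]
r1 m[φ3→X14] = [4, 7]
r1 m[φ3→X10] = [3, 7]
r1 m[φ4→X10] = [7, 6]
r1 m[φ4→X6] = [6, 7]
r1 m[φ5→X7] = [6, 8]
r1 m[X5→φ0] = [1, 1]
r1 m[X14→φ2] = [1, 1]
r1 m[X14→φ3] = [1, 1]
r1 m[X10→φ3] = [1, 1]
r1 m[X10→φ4] = [1, 1]
r1 m[X6→φ4] = [1, 1]
r1 m[X7→φ1] = [1, 1]
r1 m[X7→φ2] = [1, 1]
r1 m[X7→φ5] = [1, 1]
r1 m[X9→φ0] = [1, 1]
r1 m[X9→φ1] = [1, 1]
r2 m[φ0→X5] = [4, 7]
r2 m[φ0→X9] = [7, 7]
r2 m[φ1→X7] = [5, 8]
r2 m[φ1→X9] = [5, 8]
r2 m[φ2→X14] = [9, 5]
r2 m[φ2→X7] = [4, 9]
r2 m[φ3→X14] = [4, 7]
r2 m[φ3→X10] = [3, 7]
r2 m[φ4→X10] = [7, 6]
r2 m[φ4→X6] = [6, 7]
r2 m[φ5→X7] = [6, 8]
r2 m[X5→φ0] = [1, 1]
r2 m[X14→φ2] = [4, 7]
r2 m[X14→φ3] = [9, 5]
r2 m[X10→φ3] = [7, 6]
r2 m[X10→φ4] = [3, 7]
r2 m[X6→φ4] = [1, 1]
r2 m[X7→φ1] = [24, 72]
r2 m[X7→φ2] = [30, 64]
r2 m[X7→φ5] = [20, 72]
r2 m[X9→φ0] = [5, 8]
r2 m[X9→φ1] = [7, 7]
r3 m[φ0→X5] = [20, 56]
r3 m[φ0→X9] = [7, 7]
r3 m[φ1→X7] = [35, 56]
r3 m[φ1→X9] = [288, 576]
r3 m[φ2→X14] = [576, 320]
r3 m[φ2→X7] = [21, 36]
r3 m[φ3→X14] = [24, 42]
r3 m[φ3→X10] = [15, 36]
r3 m[φ4→X10] = [7, 6]
r3 m[φ4→X6] = [42, 28]
r3 m[φ5→X7] = [6, 8]
r3 m[X5→φ0] = [1, 1]
r3 m[X14→φ2] = [4, 7]
r3 m[X14→φ3] = [9, 5]
r3 m[X10→φ3] = [7, 6]
r3 m[X10→φ4] = [3, 7]
r3 m[X6→φ4] = [1, 1]
r3 m[X7→φ1] = [24, 72]
r3 m[X7→φ2] = [30, 64]
r3 m[X7→φ5] = [20, 72]
r3 m[X9→φ0] = [5, 8]
r3 m[X9→φ1] = [7, 7]
r4 m[φ0→X5] = [20, 56]
r4 m[φ0→X9] = [7, 7]
r4 m[φ1→X7] = [35, 56]
r4 m[φ1→X9] = [288, 576]
r4 m[φ2→X14] = [576, 320]
r4 m[φ2→X7] = [21, 36]
r4 m[φ3→X14] = [24, 42]
r4 m[φ3→X10] = [15, 36]
r4 m[φ4→X10] = [7, 6]
r4 m[φ4→X6] = [42, 28]
r4 m[φ5→X7] = [6, 8]
r4 m[X5→φ0] = [1, 1]
r4 m[X14→φ2] = [24, 42]
r4 m[X14→φ3] = [576, 320]
r4 m[X10→φ3] = [7, 6]
r4 m[X10→φ4] = [15, 36]
r4 m[X6→φ4] = [1, 1]
r4 m[X7→φ1] = [126, 288]
r4 m[X7→φ2] = [210, 448]
r4 m[X7→φ5] = [735, 2016]
r4 m[X9→φ0] = [288, 576]
r4 m[X9→φ1] = [7, 7]
r5 m[φ0→X5] = [1152, 4032]
r5 m[φ0→X9] = [7, 7]
r5 m[φ1→X7] = [35, 56]
r5 m[φ1→X9] = [1152, 2304]
r5 m[φ2→X14] = [4032, 2240]
r5 m[φ2→X7] = [126, 216]
r5 m[φ3→X14] = [24, 42]
r5 m[φ3→X10] = [960, 2304]
r5 m[φ4→X10] = [7, 6]
r5 m[φ4→X6] = [216, 144]
r5 m[φ5→X7] = [6, 8]
r5 m[X5→φ0] = [1, 1]
r5 m[X14→φ2] = [24, 42]
r5 m[X14→φ3] = [576, 320]
r5 m[X10→φ3] = [7, 6]
r5 m[X10→φ4] = [15, 36]
r5 m[X6→φ4] = [1, 1]
r5 m[X7→φ1] = [126, 288]
r5 m[X7→φ2] = [210, 448]
r5 m[X7→φ5] = [735, 2016]
r5 m[X9→φ0] = [288, 576]
r5 m[X9→φ1] = [7, 7]
r6 m[φ0→X5] = [1152, 4032]
r6 m[φ0→X9] = [7, 7]
r6 m[φ1→X7] = [35, 56]
r6 m[φ1→X9] = [1152, 2304]
r6 m[φ2→X14] = [4032, 2240]
r6 m[φ2→X7] = [126, 216]
r6 m[φ3→X14] = [24, 42]
r6 m[φ3→X10] = [960, 2304]
r6 m[φ4→X10] = [7, 6]
r6 m[φ4→X6] = [216, 144]
r6 m[φ5→X7] = [6, 8]
r6 m[X5→φ0] = [1, 1]
r6 m[X14→φ2] = [24, 42]
r6 m[X14→φ3] = [4032, 2240]
r6 m[X10→φ3] = [7, 6]
r6 m[X10→φ4] = [960, 2304]
r6 m[X6→φ4] = [1, 1]
r6 m[X7→φ1] = [756, 1728]
r6 m[X7→φ2] = [210, 448]
r6 m[X7→φ5] = [4410, 12096]
r6 m[X9→φ0] = [1152, 2304]
r6 m[X9→φ1] = [7, 7]
r7 m[φ0→X5] = [4608, 16128]
r7 m[φ0→X9] = [7, 7]
r7 m[φ1→X7] = [35, 56]
r7 m[φ1→X9] = [6912, 13824]
r7 m[φ2→X14] = [4032, 2240]
r7 m[φ2→X7] = [126, 216]
r7 m[φ3→X14] = [24, 42]
r7 m[φ3→X10] = [6720, 16128]
r7 m[φ4→X10] = [7, 6]
r7 m[φ4→X6] = [13824, 9216]
r7 m[φ5→X7] = [6, 8]
r7 m[X5→φ0] = [1, 1]
r7 m[X14→φ2] = [24, 42]
r7 m[X14→φ3] = [4032, 2240]
r7 m[X10→φ3] = [7, 6]
r7 m[X10→φ4] = [960, 2304]
r7 m[X6→φ4] = [1, 1]
r7 m[X7→φ1] = [756, 1728]
r7 m[X7→φ2] = [210, 448]
r7 m[X7→φ5] = [4410, 12096]
r7 m[X9→φ0] = [1152, 2304]
r7 m[X9→φ1] = [7, 7]
r8 m[φ0→X5] = [4608, 16128]
r8 m[φ0→X9] = [7, 7]
r8 m[φ1→X7] = [35, 56]
r8 m[φ1→X9] = [6912, 13824]
r8 m[φ2→X14] = [4032, 2240]
r8 m[φ2→X7] = [126, 216]
r8 m[φ3→X14] = [24, 42]
r8 m[φ3→X10] = [6720, 16128]
r8 m[φ4→X10] = [7, 6]
r8 m[φ4→X6] = [13824, 9216]
r8 m[φ5→X7] = [6, 8]
r8 m[X5→φ0] = [1, 1]
r8 m[X14→φ2] = [24, 42]
r8 m[X14→φ3] = [4032, 2240]
r8 m[X10→φ3] = [7, 6]
r8 m[X10→φ4] = [6720, 16128]
r8 m[X6→φ4] = [1, 1]
r8 m[X7→φ1] = [756, 1728]
r8 m[X7→φ2] = [210, 448]
r8 m[X7→φ5] = [4410, 12096]
r8 m[X9→φ0] = [6912, 13824]
r8 m[X9→φ1] = [7, 7]
r9 m[φ0→X5] = [27648, 96768]
r9 m[φ0→X9] = [7, 7]
r9 m[φ1→X7] = [35, 56]
r9 m[φ1→X9] = [6912, 13824]
r9 m[φ2→X14] = [4032, 2240]
r9 m[φ2→X7] = [126, 216]
r9 m[φ3→X14] = [24, 42]
r9 m[φ3→X10] = [6720, 16128]
r9 m[φ4→X10] = [7, 6]
r9 m[φ4→X6] = [96768, 64512]
r9 m[φ5→X7] = [6, 8]
r9 m[X5→φ0] = [1, 1]
r9 m[X14→φ2] = [24, 42]
r9 m[X14→φ3] = [4032, 2240]
r9 m[X10→φ3] = [7, 6]
r9 m[X10→φ4] = [6720, 16128]
r9 m[X6→φ4] = [1, 1]
r9 m[X7→φ1] = [756, 1728]
r9 m[X7→φ2] = [210, 448]
r9 m[X7→φ5] = [4410, 12096]
r9 m[X9→φ0] = [6912, 13824]
r9 m[X9→φ1] = [7, 7]
r10 m[φ0→X5] = [27648, 96768]
r10 m[φ0→X9] = [7, 7]
r10 m[φ1→X7] = [35, 56]
r10 m[φ1→X9] = [6912, 13824]
r10 m[φ2→X14] = [4032, 2240]
r10 m[φ2→X7] = [126, 216]
r10 m[φ3→X14] = [24, 42]
r10 m[φ3→X10] = [6720, 16128]
r10 m[φ4→X10] = [7, 6]
r10 m[φ4→X6] = [96768, 64512]
r10 m[φ5→X7] = [6, 8]
r10 m[X5→φ0] = [1, 1]
r10 m[X14→φ2] = [24, 42]
r10 m[X14→φ3] = [4032, 2240]
r10 m[X10→φ3] = [7, 6]
r10 m[X10→φ4] = [6720, 16128]
r10 m[X6→φ4] = [1, 1]
r10 m[X7→φ1] = [756, 1728]
r10 m[X7→φ2] = [210, 448]
r10 m[X7→φ5] = [4410, 12096]
r10 m[X9→φ0] = [6912, 13824]
r10 m[X9→φ1] = [7, 7]
fixed point reached at round 10
b[X10] = ⊗ incoming = [47040, 96768]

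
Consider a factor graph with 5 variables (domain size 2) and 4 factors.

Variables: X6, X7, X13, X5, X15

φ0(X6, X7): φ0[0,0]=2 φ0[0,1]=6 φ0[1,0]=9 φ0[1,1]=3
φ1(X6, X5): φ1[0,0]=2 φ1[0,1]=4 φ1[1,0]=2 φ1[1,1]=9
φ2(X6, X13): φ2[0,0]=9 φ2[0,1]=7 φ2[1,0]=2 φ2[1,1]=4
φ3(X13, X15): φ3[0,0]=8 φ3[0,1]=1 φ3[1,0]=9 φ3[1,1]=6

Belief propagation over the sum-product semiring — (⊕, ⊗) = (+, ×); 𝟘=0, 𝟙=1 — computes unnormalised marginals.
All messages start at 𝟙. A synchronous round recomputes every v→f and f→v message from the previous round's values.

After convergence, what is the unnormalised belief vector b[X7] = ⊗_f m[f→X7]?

b[X7] = [9954, 9270]

init: all messages = 𝟙 over 2 values
r1 m[φ0→X6] = [8, 12]
r1 m[φ0→X7] = [11, 9]
r1 m[φ1→X6] = [6, 11]
r1 m[φ1→X5] = [4, 13]
r1 m[φ2→X6] = [16, 6]
r1 m[φ2→X13] = [11, 11]
r1 m[φ3→X13] = [9, 15]
r1 m[φ3→X15] = [17, 7]
r1 m[X6→φ0] = [1, 1]
r1 m[X6→φ1] = [1, 1]
r1 m[X6→φ2] = [1, 1]
r1 m[X7→φ0] = [1, 1]
r1 m[X13→φ2] = [1, 1]
r1 m[X13→φ3] = [1, 1]
r1 m[X5→φ1] = [1, 1]
r1 m[X15→φ3] = [1, 1]
r2 m[φ0→X6] = [8, 12]
r2 m[φ0→X7] = [11, 9]
r2 m[φ1→X6] = [6, 11]
r2 m[φ1→X5] = [4, 13]
r2 m[φ2→X6] = [16, 6]
r2 m[φ2→X13] = [11, 11]
r2 m[φ3→X13] = [9, 15]
r2 m[φ3→X15] = [17, 7]
r2 m[X6→φ0] = [96, 66]
r2 m[X6→φ1] = [128, 72]
r2 m[X6→φ2] = [48, 132]
r2 m[X7→φ0] = [1, 1]
r2 m[X13→φ2] = [9, 15]
r2 m[X13→φ3] = [11, 11]
r2 m[X5→φ1] = [1, 1]
r2 m[X15→φ3] = [1, 1]
r3 m[φ0→X6] = [8, 12]
r3 m[φ0→X7] = [786, 774]
r3 m[φ1→X6] = [6, 11]
r3 m[φ1→X5] = [400, 1160]
r3 m[φ2→X6] = [186, 78]
r3 m[φ2→X13] = [696, 864]
r3 m[φ3→X13] = [9, 15]
r3 m[φ3→X15] = [187, 77]
r3 m[X6→φ0] = [96, 66]
r3 m[X6→φ1] = [128, 72]
r3 m[X6→φ2] = [48, 132]
r3 m[X7→φ0] = [1, 1]
r3 m[X13→φ2] = [9, 15]
r3 m[X13→φ3] = [11, 11]
r3 m[X5→φ1] = [1, 1]
r3 m[X15→φ3] = [1, 1]
r4 m[φ0→X6] = [8, 12]
r4 m[φ0→X7] = [786, 774]
r4 m[φ1→X6] = [6, 11]
r4 m[φ1→X5] = [400, 1160]
r4 m[φ2→X6] = [186, 78]
r4 m[φ2→X13] = [696, 864]
r4 m[φ3→X13] = [9, 15]
r4 m[φ3→X15] = [187, 77]
r4 m[X6→φ0] = [1116, 858]
r4 m[X6→φ1] = [1488, 936]
r4 m[X6→φ2] = [48, 132]
r4 m[X7→φ0] = [1, 1]
r4 m[X13→φ2] = [9, 15]
r4 m[X13→φ3] = [696, 864]
r4 m[X5→φ1] = [1, 1]
r4 m[X15→φ3] = [1, 1]
r5 m[φ0→X6] = [8, 12]
r5 m[φ0→X7] = [9954, 9270]
r5 m[φ1→X6] = [6, 11]
r5 m[φ1→X5] = [4848, 14376]
r5 m[φ2→X6] = [186, 78]
r5 m[φ2→X13] = [696, 864]
r5 m[φ3→X13] = [9, 15]
r5 m[φ3→X15] = [13344, 5880]
r5 m[X6→φ0] = [1116, 858]
r5 m[X6→φ1] = [1488, 936]
r5 m[X6→φ2] = [48, 132]
r5 m[X7→φ0] = [1, 1]
r5 m[X13→φ2] = [9, 15]
r5 m[X13→φ3] = [696, 864]
r5 m[X5→φ1] = [1, 1]
r5 m[X15→φ3] = [1, 1]
r6 m[φ0→X6] = [8, 12]
r6 m[φ0→X7] = [9954, 9270]
r6 m[φ1→X6] = [6, 11]
r6 m[φ1→X5] = [4848, 14376]
r6 m[φ2→X6] = [186, 78]
r6 m[φ2→X13] = [696, 864]
r6 m[φ3→X13] = [9, 15]
r6 m[φ3→X15] = [13344, 5880]
r6 m[X6→φ0] = [1116, 858]
r6 m[X6→φ1] = [1488, 936]
r6 m[X6→φ2] = [48, 132]
r6 m[X7→φ0] = [1, 1]
r6 m[X13→φ2] = [9, 15]
r6 m[X13→φ3] = [696, 864]
r6 m[X5→φ1] = [1, 1]
r6 m[X15→φ3] = [1, 1]
fixed point reached at round 6
b[X7] = ⊗ incoming = [9954, 9270]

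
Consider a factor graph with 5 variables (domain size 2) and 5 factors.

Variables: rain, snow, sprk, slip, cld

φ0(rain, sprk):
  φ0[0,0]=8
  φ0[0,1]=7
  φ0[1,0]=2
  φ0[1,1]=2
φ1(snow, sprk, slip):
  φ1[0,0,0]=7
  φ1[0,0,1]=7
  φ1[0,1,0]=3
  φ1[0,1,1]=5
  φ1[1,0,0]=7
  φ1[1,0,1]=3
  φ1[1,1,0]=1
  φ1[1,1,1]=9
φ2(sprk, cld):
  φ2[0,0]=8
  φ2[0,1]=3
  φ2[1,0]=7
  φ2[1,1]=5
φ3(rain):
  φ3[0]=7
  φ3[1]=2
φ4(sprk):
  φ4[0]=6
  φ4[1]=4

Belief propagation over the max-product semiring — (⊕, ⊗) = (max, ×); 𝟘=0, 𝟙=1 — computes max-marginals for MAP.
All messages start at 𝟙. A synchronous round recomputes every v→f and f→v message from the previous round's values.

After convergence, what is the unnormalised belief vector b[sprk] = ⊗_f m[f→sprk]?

init: all messages = 𝟙 over 2 values
r1 m[φ0→rain] = [8, 2]
r1 m[φ0→sprk] = [8, 7]
r1 m[φ1→snow] = [7, 9]
r1 m[φ1→sprk] = [7, 9]
r1 m[φ1→slip] = [7, 9]
r1 m[φ2→sprk] = [8, 7]
r1 m[φ2→cld] = [8, 5]
r1 m[φ3→rain] = [7, 2]
r1 m[φ4→sprk] = [6, 4]
r1 m[rain→φ0] = [1, 1]
r1 m[rain→φ3] = [1, 1]
r1 m[snow→φ1] = [1, 1]
r1 m[sprk→φ0] = [1, 1]
r1 m[sprk→φ1] = [1, 1]
r1 m[sprk→φ2] = [1, 1]
r1 m[sprk→φ4] = [1, 1]
r1 m[slip→φ1] = [1, 1]
r1 m[cld→φ2] = [1, 1]
r2 m[φ0→rain] = [8, 2]
r2 m[φ0→sprk] = [8, 7]
r2 m[φ1→snow] = [7, 9]
r2 m[φ1→sprk] = [7, 9]
r2 m[φ1→slip] = [7, 9]
r2 m[φ2→sprk] = [8, 7]
r2 m[φ2→cld] = [8, 5]
r2 m[φ3→rain] = [7, 2]
r2 m[φ4→sprk] = [6, 4]
r2 m[rain→φ0] = [7, 2]
r2 m[rain→φ3] = [8, 2]
r2 m[snow→φ1] = [1, 1]
r2 m[sprk→φ0] = [336, 252]
r2 m[sprk→φ1] = [384, 196]
r2 m[sprk→φ2] = [336, 252]
r2 m[sprk→φ4] = [448, 441]
r2 m[slip→φ1] = [1, 1]
r2 m[cld→φ2] = [1, 1]
r3 m[φ0→rain] = [2688, 672]
r3 m[φ0→sprk] = [56, 49]
r3 m[φ1→snow] = [2688, 2688]
r3 m[φ1→sprk] = [7, 9]
r3 m[φ1→slip] = [2688, 2688]
r3 m[φ2→sprk] = [8, 7]
r3 m[φ2→cld] = [2688, 1260]
r3 m[φ3→rain] = [7, 2]
r3 m[φ4→sprk] = [6, 4]
r3 m[rain→φ0] = [7, 2]
r3 m[rain→φ3] = [8, 2]
r3 m[snow→φ1] = [1, 1]
r3 m[sprk→φ0] = [336, 252]
r3 m[sprk→φ1] = [384, 196]
r3 m[sprk→φ2] = [336, 252]
r3 m[sprk→φ4] = [448, 441]
r3 m[slip→φ1] = [1, 1]
r3 m[cld→φ2] = [1, 1]
r4 m[φ0→rain] = [2688, 672]
r4 m[φ0→sprk] = [56, 49]
r4 m[φ1→snow] = [2688, 2688]
r4 m[φ1→sprk] = [7, 9]
r4 m[φ1→slip] = [2688, 2688]
r4 m[φ2→sprk] = [8, 7]
r4 m[φ2→cld] = [2688, 1260]
r4 m[φ3→rain] = [7, 2]
r4 m[φ4→sprk] = [6, 4]
r4 m[rain→φ0] = [7, 2]
r4 m[rain→φ3] = [2688, 672]
r4 m[snow→φ1] = [1, 1]
r4 m[sprk→φ0] = [336, 252]
r4 m[sprk→φ1] = [2688, 1372]
r4 m[sprk→φ2] = [2352, 1764]
r4 m[sprk→φ4] = [3136, 3087]
r4 m[slip→φ1] = [1, 1]
r4 m[cld→φ2] = [1, 1]
r5 m[φ0→rain] = [2688, 672]
r5 m[φ0→sprk] = [56, 49]
r5 m[φ1→snow] = [18816, 18816]
r5 m[φ1→sprk] = [7, 9]
r5 m[φ1→slip] = [18816, 18816]
r5 m[φ2→sprk] = [8, 7]
r5 m[φ2→cld] = [18816, 8820]
r5 m[φ3→rain] = [7, 2]
r5 m[φ4→sprk] = [6, 4]
r5 m[rain→φ0] = [7, 2]
r5 m[rain→φ3] = [2688, 672]
r5 m[snow→φ1] = [1, 1]
r5 m[sprk→φ0] = [336, 252]
r5 m[sprk→φ1] = [2688, 1372]
r5 m[sprk→φ2] = [2352, 1764]
r5 m[sprk→φ4] = [3136, 3087]
r5 m[slip→φ1] = [1, 1]
r5 m[cld→φ2] = [1, 1]
r6 m[φ0→rain] = [2688, 672]
r6 m[φ0→sprk] = [56, 49]
r6 m[φ1→snow] = [18816, 18816]
r6 m[φ1→sprk] = [7, 9]
r6 m[φ1→slip] = [18816, 18816]
r6 m[φ2→sprk] = [8, 7]
r6 m[φ2→cld] = [18816, 8820]
r6 m[φ3→rain] = [7, 2]
r6 m[φ4→sprk] = [6, 4]
r6 m[rain→φ0] = [7, 2]
r6 m[rain→φ3] = [2688, 672]
r6 m[snow→φ1] = [1, 1]
r6 m[sprk→φ0] = [336, 252]
r6 m[sprk→φ1] = [2688, 1372]
r6 m[sprk→φ2] = [2352, 1764]
r6 m[sprk→φ4] = [3136, 3087]
r6 m[slip→φ1] = [1, 1]
r6 m[cld→φ2] = [1, 1]
fixed point reached at round 6
b[sprk] = ⊗ incoming = [18816, 12348]

b[sprk] = [18816, 12348]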